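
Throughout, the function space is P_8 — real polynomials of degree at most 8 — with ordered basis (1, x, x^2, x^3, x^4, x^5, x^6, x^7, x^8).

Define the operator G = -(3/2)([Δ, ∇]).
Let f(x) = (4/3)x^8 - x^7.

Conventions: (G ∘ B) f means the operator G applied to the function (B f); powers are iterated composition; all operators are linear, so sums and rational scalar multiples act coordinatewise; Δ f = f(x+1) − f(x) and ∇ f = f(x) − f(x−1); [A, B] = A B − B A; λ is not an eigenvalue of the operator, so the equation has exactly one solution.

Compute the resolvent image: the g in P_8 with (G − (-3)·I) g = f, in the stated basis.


write g with unknown coordinates in the stated basis and equate coefficients in (G − (-3)·I) g = f
solving from the highest basis element down gives g = (4/9)x^8 - (1/3)x^7
check: G g = 0
so G g − (-3)·g = (4/3)x^8 - x^7 = f ✓

the image equals g(x) = (4/9)x^8 - (1/3)x^7


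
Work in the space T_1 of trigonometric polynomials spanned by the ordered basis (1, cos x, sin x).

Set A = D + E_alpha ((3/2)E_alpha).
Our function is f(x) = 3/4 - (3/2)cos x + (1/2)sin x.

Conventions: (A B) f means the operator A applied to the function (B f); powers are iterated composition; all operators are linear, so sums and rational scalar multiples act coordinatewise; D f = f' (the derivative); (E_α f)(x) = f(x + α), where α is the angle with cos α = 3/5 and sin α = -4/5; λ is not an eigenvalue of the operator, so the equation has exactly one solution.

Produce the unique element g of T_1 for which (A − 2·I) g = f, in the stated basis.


write g with unknown coordinates in the stated basis and equate coefficients in (A − 2·I) g = f
solving from the highest basis element down gives g = -3/2 + (7/11)cos x - (1/11)sin x
check: A g = -9/4 - (5/22)cos x + (7/22)sin x
so A g − 2·g = 3/4 - (3/2)cos x + (1/2)sin x = f ✓

g(x) = -3/2 + (7/11)cos x - (1/11)sin x


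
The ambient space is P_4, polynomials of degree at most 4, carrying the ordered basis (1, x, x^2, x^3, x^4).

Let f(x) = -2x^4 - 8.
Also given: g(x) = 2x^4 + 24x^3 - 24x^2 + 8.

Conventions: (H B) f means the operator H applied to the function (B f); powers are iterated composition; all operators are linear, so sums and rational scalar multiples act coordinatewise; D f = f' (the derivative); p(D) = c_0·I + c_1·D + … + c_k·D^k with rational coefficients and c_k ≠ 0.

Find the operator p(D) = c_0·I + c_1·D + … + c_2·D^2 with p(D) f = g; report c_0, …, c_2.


D^0 f = -2x^4 - 8
D^1 f = -8x^3
D^2 f = -24x^2
matching coefficients of g against c_0 f + c_1 Df + … from the top degree down determines the c_i
solution: c_0 = -1, c_1 = -3, c_2 = 1

c_0 = -1, c_1 = -3, c_2 = 1


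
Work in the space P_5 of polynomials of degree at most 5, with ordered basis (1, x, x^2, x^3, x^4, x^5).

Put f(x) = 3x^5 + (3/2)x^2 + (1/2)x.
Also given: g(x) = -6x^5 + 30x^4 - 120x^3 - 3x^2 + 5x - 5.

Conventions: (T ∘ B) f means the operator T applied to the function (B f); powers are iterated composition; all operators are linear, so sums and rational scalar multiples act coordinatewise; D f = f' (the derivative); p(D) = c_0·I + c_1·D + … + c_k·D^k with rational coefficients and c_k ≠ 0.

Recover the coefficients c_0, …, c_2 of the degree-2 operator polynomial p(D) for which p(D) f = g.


D^0 f = 3x^5 + (3/2)x^2 + (1/2)x
D^1 f = 15x^4 + 3x + 1/2
D^2 f = 60x^3 + 3
matching coefficients of g against c_0 f + c_1 Df + … from the top degree down determines the c_i
solution: c_0 = -2, c_1 = 2, c_2 = -2

c_0 = -2, c_1 = 2, c_2 = -2


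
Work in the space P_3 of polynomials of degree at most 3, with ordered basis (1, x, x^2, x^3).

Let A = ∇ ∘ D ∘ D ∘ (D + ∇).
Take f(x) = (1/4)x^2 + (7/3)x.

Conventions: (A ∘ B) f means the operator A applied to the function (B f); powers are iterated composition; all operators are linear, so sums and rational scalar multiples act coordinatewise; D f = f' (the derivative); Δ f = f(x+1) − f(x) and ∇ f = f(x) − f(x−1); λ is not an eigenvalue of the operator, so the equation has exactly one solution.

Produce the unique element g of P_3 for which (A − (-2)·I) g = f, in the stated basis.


the result is g(x) = (1/8)x^2 + (7/6)x

write g with unknown coordinates in the stated basis and equate coefficients in (A − (-2)·I) g = f
solving from the highest basis element down gives g = (1/8)x^2 + (7/6)x
check: A g = 0
so A g − (-2)·g = (1/4)x^2 + (7/3)x = f ✓


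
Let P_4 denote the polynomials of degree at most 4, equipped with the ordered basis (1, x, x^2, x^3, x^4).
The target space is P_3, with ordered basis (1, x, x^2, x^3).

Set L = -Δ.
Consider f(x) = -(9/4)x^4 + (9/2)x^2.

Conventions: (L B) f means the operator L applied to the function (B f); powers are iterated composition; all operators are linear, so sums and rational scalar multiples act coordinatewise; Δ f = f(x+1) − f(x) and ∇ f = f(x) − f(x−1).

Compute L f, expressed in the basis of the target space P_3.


the result is g(x) = 9x^3 + (27/2)x^2 - 9/4

Δ f = -9x^3 - (27/2)x^2 + 9/4
(-Δ) f = 9x^3 + (27/2)x^2 - 9/4


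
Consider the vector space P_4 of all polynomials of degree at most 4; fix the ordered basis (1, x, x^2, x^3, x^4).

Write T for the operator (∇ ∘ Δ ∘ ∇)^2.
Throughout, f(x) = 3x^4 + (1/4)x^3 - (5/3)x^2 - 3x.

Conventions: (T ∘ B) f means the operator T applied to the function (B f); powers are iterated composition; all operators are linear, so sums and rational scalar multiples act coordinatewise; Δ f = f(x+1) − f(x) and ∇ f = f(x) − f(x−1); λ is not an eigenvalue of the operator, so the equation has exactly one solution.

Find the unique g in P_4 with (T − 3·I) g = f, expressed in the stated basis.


write g with unknown coordinates in the stated basis and equate coefficients in (T − 3·I) g = f
solving from the highest basis element down gives g = -x^4 - (1/12)x^3 + (5/9)x^2 + x
check: T g = 0
so T g − 3·g = 3x^4 + (1/4)x^3 - (5/3)x^2 - 3x = f ✓

the image equals g(x) = -x^4 - (1/12)x^3 + (5/9)x^2 + x


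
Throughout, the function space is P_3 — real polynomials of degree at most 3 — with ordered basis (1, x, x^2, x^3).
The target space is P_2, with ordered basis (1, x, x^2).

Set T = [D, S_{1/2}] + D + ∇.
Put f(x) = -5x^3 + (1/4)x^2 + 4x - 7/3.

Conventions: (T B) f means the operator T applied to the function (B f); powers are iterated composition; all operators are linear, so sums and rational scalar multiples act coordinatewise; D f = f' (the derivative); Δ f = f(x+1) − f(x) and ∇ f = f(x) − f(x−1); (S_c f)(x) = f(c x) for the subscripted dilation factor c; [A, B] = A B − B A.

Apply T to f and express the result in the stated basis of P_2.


S_{1/2} f = -(5/8)x^3 + (1/16)x^2 + 2x - 7/3
D S_{1/2} f = -(15/8)x^2 + (1/8)x + 2
D f = -15x^2 + (1/2)x + 4
S_{1/2} D f = -(15/4)x^2 + (1/4)x + 4
[D, S_{1/2}] f = (15/8)x^2 - (1/8)x - 2
D f = -15x^2 + (1/2)x + 4
∇ f = -15x^2 + (31/2)x - 5/4
([D, S_{1/2}] + D + ∇) f = -(225/8)x^2 + (127/8)x + 3/4

the result is g(x) = -(225/8)x^2 + (127/8)x + 3/4


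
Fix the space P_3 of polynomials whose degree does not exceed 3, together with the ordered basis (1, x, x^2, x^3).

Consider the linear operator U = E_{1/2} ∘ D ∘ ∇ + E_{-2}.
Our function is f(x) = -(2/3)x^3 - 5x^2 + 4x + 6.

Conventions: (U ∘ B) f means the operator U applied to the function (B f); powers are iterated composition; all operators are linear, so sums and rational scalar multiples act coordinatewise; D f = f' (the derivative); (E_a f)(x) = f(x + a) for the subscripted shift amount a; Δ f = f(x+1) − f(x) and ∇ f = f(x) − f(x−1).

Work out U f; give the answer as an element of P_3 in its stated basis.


g(x) = -(2/3)x^3 - x^2 + 12x - 80/3

∇ f = -2x^2 - 8x + 25/3
D ∇ f = -4x - 8
E_{1/2} D ∇ f = -4x - 10
E_{-2} f = -(2/3)x^3 - x^2 + 16x - 50/3
(E_{1/2} ∘ D ∘ ∇ + E_{-2}) f = -(2/3)x^3 - x^2 + 12x - 80/3


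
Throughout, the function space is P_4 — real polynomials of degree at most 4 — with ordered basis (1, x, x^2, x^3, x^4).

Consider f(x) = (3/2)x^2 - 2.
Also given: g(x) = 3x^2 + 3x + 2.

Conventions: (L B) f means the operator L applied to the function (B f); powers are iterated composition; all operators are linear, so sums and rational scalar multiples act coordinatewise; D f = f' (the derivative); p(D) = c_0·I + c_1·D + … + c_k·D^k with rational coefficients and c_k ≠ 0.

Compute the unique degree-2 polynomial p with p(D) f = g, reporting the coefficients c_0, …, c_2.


c_0 = 2, c_1 = 1, c_2 = 2

D^0 f = (3/2)x^2 - 2
D^1 f = 3x
D^2 f = 3
matching coefficients of g against c_0 f + c_1 Df + … from the top degree down determines the c_i
solution: c_0 = 2, c_1 = 1, c_2 = 2


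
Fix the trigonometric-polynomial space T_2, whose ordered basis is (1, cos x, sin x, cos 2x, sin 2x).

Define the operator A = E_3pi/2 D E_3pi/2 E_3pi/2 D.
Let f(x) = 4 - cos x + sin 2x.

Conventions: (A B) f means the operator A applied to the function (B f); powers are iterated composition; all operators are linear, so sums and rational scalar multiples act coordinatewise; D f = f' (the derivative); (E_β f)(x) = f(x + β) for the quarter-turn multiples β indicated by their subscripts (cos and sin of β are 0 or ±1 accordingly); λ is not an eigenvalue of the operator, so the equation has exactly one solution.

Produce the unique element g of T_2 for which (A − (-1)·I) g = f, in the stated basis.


write g with unknown coordinates in the stated basis and equate coefficients in (A − (-1)·I) g = f
solving from the highest basis element down gives g = 4 - (1/2)cos x + (1/2)sin x + (1/5)sin 2x
check: A g = -(1/2)cos x - (1/2)sin x + (4/5)sin 2x
so A g − (-1)·g = 4 - cos x + sin 2x = f ✓

the image equals g(x) = 4 - (1/2)cos x + (1/2)sin x + (1/5)sin 2x


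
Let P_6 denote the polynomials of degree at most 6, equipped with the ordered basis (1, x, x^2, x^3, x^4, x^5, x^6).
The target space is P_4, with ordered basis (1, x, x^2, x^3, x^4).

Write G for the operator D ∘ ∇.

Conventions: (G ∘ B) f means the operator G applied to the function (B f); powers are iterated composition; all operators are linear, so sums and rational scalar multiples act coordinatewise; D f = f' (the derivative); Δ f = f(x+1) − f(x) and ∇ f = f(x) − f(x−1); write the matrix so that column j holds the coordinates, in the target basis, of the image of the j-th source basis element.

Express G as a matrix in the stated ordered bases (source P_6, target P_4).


image of 1: 0
image of x: 0
image of x^2: 2
image of x^3: 6x - 3
image of x^4: 12x^2 - 12x + 4
image of x^5: 20x^3 - 30x^2 + 20x - 5
image of x^6: 30x^4 - 60x^3 + 60x^2 - 30x + 6
each image's coordinates form column j of the matrix

the matrix is [[0, 0, 2, -3, 4, -5, 6]; [0, 0, 0, 6, -12, 20, -30]; [0, 0, 0, 0, 12, -30, 60]; [0, 0, 0, 0, 0, 20, -60]; [0, 0, 0, 0, 0, 0, 30]] (rows listed top to bottom)


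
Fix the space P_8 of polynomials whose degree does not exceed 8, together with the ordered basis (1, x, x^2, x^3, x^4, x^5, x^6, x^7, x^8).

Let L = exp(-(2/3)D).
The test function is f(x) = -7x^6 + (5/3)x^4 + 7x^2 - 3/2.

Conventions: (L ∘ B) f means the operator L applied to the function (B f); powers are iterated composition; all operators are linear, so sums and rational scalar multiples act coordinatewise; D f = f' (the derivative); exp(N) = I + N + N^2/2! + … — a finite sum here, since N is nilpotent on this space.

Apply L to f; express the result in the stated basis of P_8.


the image equals g(x) = -7x^6 + 28x^5 - 45x^4 + (1000/27)x^3 - (251/27)x^2 - (52/9)x + 1933/1458

order-1 term: 28x^5 - (40/9)x^3 - (28/3)x
order-2 term: -(140/3)x^4 + (40/9)x^2 + 28/9
order-3 term: (1120/27)x^3 - (160/81)x
order-4 term: -(560/27)x^2 + 80/243
order-5 term: (448/81)x
order-6 term: -448/729
the series for exp(-(2/3)D) f terminates at order 6
exp(-(2/3)D) f = -7x^6 + 28x^5 - 45x^4 + (1000/27)x^3 - (251/27)x^2 - (52/9)x + 1933/1458


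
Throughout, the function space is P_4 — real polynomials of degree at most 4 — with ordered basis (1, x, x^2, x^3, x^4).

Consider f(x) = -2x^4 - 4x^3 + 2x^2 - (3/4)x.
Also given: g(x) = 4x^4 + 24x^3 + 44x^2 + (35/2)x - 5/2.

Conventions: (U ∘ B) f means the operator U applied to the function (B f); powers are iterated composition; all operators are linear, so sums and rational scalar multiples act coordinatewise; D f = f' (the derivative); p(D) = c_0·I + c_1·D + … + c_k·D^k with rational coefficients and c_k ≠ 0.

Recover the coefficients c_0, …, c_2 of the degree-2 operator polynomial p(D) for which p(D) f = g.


p(D) = -2·I − 2·D − D^2, i.e. c_0 = -2, c_1 = -2, c_2 = -1

D^0 f = -2x^4 - 4x^3 + 2x^2 - (3/4)x
D^1 f = -8x^3 - 12x^2 + 4x - 3/4
D^2 f = -24x^2 - 24x + 4
matching coefficients of g against c_0 f + c_1 Df + … from the top degree down determines the c_i
solution: c_0 = -2, c_1 = -2, c_2 = -1


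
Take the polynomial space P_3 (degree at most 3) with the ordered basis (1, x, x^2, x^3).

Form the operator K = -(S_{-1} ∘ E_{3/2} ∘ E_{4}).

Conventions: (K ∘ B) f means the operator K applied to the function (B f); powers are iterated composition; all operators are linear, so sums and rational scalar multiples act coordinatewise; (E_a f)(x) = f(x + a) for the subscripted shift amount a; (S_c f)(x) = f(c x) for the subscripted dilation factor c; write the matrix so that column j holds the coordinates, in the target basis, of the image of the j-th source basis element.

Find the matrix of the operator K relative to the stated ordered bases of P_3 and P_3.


image of 1: -1
image of x: x - 11/2
image of x^2: -x^2 + 11x - 121/4
image of x^3: x^3 - (33/2)x^2 + (363/4)x - 1331/8
each image's coordinates form column j of the matrix

the matrix is [[-1, -11/2, -121/4, -1331/8]; [0, 1, 11, 363/4]; [0, 0, -1, -33/2]; [0, 0, 0, 1]] (rows listed top to bottom)


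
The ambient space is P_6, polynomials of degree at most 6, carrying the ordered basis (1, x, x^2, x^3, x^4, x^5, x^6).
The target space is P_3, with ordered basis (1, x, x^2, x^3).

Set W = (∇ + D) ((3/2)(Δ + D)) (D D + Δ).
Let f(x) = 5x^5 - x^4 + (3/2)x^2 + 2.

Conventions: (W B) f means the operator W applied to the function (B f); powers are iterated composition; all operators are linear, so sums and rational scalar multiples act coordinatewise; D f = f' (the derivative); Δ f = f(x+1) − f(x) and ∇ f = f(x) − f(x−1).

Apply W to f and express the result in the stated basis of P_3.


the result is g(x) = 1800x^2 + 5256x + 759

D f = 25x^4 - 4x^3 + 3x
D D f = 100x^3 - 12x^2 + 3
Δ f = 25x^4 + 46x^3 + 44x^2 + 24x + 11/2
(D D + Δ) f = 25x^4 + 146x^3 + 32x^2 + 24x + 17/2
Δ (D D + Δ) f = 100x^3 + 588x^2 + 602x + 227
D (D D + Δ) f = 100x^3 + 438x^2 + 64x + 24
(Δ + D) (D D + Δ) f = 200x^3 + 1026x^2 + 666x + 251
((3/2)(Δ + D)) (D D + Δ) f = 300x^3 + 1539x^2 + 999x + 753/2
∇ ((3/2)(Δ + D)) (D D + Δ) f = 900x^2 + 2178x - 240
D ((3/2)(Δ + D)) (D D + Δ) f = 900x^2 + 3078x + 999
(∇ + D) ((3/2)(Δ + D)) (D D + Δ) f = 1800x^2 + 5256x + 759


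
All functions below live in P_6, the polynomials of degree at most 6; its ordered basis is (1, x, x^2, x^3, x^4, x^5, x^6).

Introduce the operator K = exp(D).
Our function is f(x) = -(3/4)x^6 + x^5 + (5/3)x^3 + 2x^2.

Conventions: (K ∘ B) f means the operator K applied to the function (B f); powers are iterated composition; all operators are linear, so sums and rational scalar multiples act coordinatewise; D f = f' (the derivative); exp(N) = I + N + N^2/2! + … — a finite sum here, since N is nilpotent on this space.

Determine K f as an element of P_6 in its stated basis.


the result is g(x) = -(3/4)x^6 - (7/2)x^5 - (25/4)x^4 - (10/3)x^3 + (23/4)x^2 + (19/2)x + 47/12

order-1 term: -(9/2)x^5 + 5x^4 + 5x^2 + 4x
order-2 term: -(45/4)x^4 + 10x^3 + 5x + 2
order-3 term: -15x^3 + 10x^2 + 5/3
order-4 term: -(45/4)x^2 + 5x
order-5 term: -(9/2)x + 1
order-6 term: -3/4
the series for exp(D) f terminates at order 6
exp(D) f = -(3/4)x^6 - (7/2)x^5 - (25/4)x^4 - (10/3)x^3 + (23/4)x^2 + (19/2)x + 47/12


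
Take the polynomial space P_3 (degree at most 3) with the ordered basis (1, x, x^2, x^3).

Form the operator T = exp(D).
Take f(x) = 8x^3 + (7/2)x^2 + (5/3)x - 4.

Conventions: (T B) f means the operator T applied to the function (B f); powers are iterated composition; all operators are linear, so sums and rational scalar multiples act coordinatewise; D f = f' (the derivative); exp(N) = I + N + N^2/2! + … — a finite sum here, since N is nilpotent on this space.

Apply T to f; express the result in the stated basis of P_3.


order-1 term: 24x^2 + 7x + 5/3
order-2 term: 24x + 7/2
order-3 term: 8
the series for exp(D) f terminates at order 3
exp(D) f = 8x^3 + (55/2)x^2 + (98/3)x + 55/6

g(x) = 8x^3 + (55/2)x^2 + (98/3)x + 55/6


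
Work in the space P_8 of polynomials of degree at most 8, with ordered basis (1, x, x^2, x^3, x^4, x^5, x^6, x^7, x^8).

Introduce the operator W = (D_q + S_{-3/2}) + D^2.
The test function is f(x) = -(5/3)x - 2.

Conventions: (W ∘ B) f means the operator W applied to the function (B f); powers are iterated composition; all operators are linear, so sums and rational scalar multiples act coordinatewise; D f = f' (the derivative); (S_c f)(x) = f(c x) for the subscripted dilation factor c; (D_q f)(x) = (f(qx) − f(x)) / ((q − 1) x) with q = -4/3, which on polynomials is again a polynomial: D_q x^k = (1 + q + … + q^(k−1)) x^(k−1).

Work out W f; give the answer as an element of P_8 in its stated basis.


g(x) = (5/2)x - 11/3

D_q f = -5/3
S_{-3/2} f = (5/2)x - 2
(D_q + S_{-3/2}) f = (5/2)x - 11/3
D f = -5/3
D D f = 0
((D_q + S_{-3/2}) + D^2) f = (5/2)x - 11/3


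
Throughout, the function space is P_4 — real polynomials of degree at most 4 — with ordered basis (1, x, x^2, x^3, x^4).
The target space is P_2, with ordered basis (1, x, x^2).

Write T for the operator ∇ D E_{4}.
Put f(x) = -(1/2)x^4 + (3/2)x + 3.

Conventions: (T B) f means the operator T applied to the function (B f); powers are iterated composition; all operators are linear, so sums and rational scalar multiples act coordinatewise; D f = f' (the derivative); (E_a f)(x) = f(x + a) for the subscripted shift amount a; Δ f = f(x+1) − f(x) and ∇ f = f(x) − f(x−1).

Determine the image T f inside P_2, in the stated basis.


E_{4} f = -(1/2)x^4 - 8x^3 - 48x^2 - (253/2)x - 119
D E_{4} f = -2x^3 - 24x^2 - 96x - 253/2
∇ D E_{4} f = -6x^2 - 42x - 74

the result is g(x) = -6x^2 - 42x - 74


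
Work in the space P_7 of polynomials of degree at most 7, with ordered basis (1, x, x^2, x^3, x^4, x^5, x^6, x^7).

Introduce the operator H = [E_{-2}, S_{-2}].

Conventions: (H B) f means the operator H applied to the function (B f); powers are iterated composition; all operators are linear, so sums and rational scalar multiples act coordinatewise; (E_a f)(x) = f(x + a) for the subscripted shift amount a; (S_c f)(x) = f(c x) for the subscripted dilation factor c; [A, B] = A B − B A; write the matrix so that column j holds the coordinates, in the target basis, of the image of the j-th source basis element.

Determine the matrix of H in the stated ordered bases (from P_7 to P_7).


image of 1: 0
image of x: 6
image of x^2: -24x + 12
image of x^3: 72x^2 - 72x + 72
image of x^4: -192x^3 + 288x^2 - 576x + 240
image of x^5: 480x^4 - 960x^3 + 2880x^2 - 2400x + 1056
image of x^6: -1152x^5 + 2880x^4 - 11520x^3 + 14400x^2 - 12672x + 4032
image of x^7: 2688x^6 - 8064x^5 + 40320x^4 - 67200x^3 + 88704x^2 - 56448x + 16512
each image's coordinates form column j of the matrix

the matrix is [[0, 6, 12, 72, 240, 1056, 4032, 16512]; [0, 0, -24, -72, -576, -2400, -12672, -56448]; [0, 0, 0, 72, 288, 2880, 14400, 88704]; [0, 0, 0, 0, -192, -960, -11520, -67200]; [0, 0, 0, 0, 0, 480, 2880, 40320]; [0, 0, 0, 0, 0, 0, -1152, -8064]; [0, 0, 0, 0, 0, 0, 0, 2688]; [0, 0, 0, 0, 0, 0, 0, 0]] (rows listed top to bottom)


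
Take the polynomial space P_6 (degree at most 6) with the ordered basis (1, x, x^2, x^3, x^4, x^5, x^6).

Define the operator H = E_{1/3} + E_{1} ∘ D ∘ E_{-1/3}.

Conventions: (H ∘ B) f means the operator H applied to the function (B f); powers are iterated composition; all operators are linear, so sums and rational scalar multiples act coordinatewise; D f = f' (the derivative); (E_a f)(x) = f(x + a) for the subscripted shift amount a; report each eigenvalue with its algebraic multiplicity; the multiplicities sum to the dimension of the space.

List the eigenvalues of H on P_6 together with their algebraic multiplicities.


image of 1: 1
image of x: x + 4/3
image of x^2: x^2 + (8/3)x + 13/9
image of x^3: x^3 + 4x^2 + (13/3)x + 37/27
image of x^4: x^4 + (16/3)x^3 + (26/3)x^2 + (148/27)x + 97/81
image of x^5: x^5 + (20/3)x^4 + (130/9)x^3 + (370/27)x^2 + (485/81)x + 241/243
image of x^6: x^6 + 8x^5 + (65/3)x^4 + (740/27)x^3 + (485/27)x^2 + (482/81)x + 577/729
the matrix is upper triangular; its diagonal is (1, 1, 1, 1, 1, 1, 1)
for a triangular matrix the eigenvalues are the diagonal entries, with algebraic multiplicity their repetition count

λ = 1 (multiplicity 7)


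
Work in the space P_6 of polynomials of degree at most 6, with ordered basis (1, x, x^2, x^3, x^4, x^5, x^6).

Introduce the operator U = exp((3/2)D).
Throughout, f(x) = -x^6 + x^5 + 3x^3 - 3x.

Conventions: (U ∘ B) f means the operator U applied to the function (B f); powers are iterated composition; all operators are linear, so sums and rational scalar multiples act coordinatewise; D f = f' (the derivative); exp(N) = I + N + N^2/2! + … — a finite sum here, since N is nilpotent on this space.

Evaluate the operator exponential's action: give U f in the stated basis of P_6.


g(x) = -x^6 - 8x^5 - (105/4)x^4 - 42x^3 - (459/16)x^2 - 3x + 117/64

order-1 term: -9x^5 + (15/2)x^4 + (27/2)x^2 - 9/2
order-2 term: -(135/4)x^4 + (45/2)x^3 + (81/4)x
order-3 term: -(135/2)x^3 + (135/4)x^2 + 81/8
order-4 term: -(1215/16)x^2 + (405/16)x
order-5 term: -(729/16)x + 243/32
order-6 term: -729/64
the series for exp((3/2)D) f terminates at order 6
exp((3/2)D) f = -x^6 - 8x^5 - (105/4)x^4 - 42x^3 - (459/16)x^2 - 3x + 117/64


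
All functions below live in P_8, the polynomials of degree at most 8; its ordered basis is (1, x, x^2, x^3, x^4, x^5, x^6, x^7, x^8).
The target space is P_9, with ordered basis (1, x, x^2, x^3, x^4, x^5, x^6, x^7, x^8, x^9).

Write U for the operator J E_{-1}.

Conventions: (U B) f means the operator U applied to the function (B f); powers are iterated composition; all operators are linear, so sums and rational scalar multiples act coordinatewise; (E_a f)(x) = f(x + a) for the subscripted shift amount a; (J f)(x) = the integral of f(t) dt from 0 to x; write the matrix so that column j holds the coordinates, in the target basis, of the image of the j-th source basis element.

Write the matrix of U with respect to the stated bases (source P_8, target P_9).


the matrix is [[0, 0, 0, 0, 0, 0, 0, 0, 0]; [1, -1, 1, -1, 1, -1, 1, -1, 1]; [0, 1/2, -1, 3/2, -2, 5/2, -3, 7/2, -4]; [0, 0, 1/3, -1, 2, -10/3, 5, -7, 28/3]; [0, 0, 0, 1/4, -1, 5/2, -5, 35/4, -14]; [0, 0, 0, 0, 1/5, -1, 3, -7, 14]; [0, 0, 0, 0, 0, 1/6, -1, 7/2, -28/3]; [0, 0, 0, 0, 0, 0, 1/7, -1, 4]; [0, 0, 0, 0, 0, 0, 0, 1/8, -1]; [0, 0, 0, 0, 0, 0, 0, 0, 1/9]] (rows listed top to bottom)

image of 1: x
image of x: (1/2)x^2 - x
image of x^2: (1/3)x^3 - x^2 + x
image of x^3: (1/4)x^4 - x^3 + (3/2)x^2 - x
image of x^4: (1/5)x^5 - x^4 + 2x^3 - 2x^2 + x
image of x^5: (1/6)x^6 - x^5 + (5/2)x^4 - (10/3)x^3 + (5/2)x^2 - x
image of x^6: (1/7)x^7 - x^6 + 3x^5 - 5x^4 + 5x^3 - 3x^2 + x
image of x^7: (1/8)x^8 - x^7 + (7/2)x^6 - 7x^5 + (35/4)x^4 - 7x^3 + (7/2)x^2 - x
image of x^8: (1/9)x^9 - x^8 + 4x^7 - (28/3)x^6 + 14x^5 - 14x^4 + (28/3)x^3 - 4x^2 + x
each image's coordinates form column j of the matrix


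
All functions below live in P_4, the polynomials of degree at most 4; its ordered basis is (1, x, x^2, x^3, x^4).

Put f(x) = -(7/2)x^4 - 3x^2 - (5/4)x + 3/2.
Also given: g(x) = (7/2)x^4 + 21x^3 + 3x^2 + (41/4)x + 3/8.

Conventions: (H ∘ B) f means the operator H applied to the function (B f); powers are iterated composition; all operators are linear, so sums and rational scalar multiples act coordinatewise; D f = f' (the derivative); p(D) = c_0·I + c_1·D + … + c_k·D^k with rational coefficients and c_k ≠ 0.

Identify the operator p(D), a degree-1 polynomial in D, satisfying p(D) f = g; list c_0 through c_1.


D^0 f = -(7/2)x^4 - 3x^2 - (5/4)x + 3/2
D^1 f = -14x^3 - 6x - 5/4
matching coefficients of g against c_0 f + c_1 Df + … from the top degree down determines the c_i
solution: c_0 = -1, c_1 = -3/2

c_0 = -1, c_1 = -3/2


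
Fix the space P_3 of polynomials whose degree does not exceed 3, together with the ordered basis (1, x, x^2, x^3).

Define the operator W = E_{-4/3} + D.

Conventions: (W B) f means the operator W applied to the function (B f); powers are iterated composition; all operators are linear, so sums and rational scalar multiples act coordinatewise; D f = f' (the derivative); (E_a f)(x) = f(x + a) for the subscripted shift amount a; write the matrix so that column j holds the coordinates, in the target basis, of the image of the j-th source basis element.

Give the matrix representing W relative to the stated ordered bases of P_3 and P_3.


image of 1: 1
image of x: x - 1/3
image of x^2: x^2 - (2/3)x + 16/9
image of x^3: x^3 - x^2 + (16/3)x - 64/27
each image's coordinates form column j of the matrix

the matrix is [[1, -1/3, 16/9, -64/27]; [0, 1, -2/3, 16/3]; [0, 0, 1, -1]; [0, 0, 0, 1]] (rows listed top to bottom)


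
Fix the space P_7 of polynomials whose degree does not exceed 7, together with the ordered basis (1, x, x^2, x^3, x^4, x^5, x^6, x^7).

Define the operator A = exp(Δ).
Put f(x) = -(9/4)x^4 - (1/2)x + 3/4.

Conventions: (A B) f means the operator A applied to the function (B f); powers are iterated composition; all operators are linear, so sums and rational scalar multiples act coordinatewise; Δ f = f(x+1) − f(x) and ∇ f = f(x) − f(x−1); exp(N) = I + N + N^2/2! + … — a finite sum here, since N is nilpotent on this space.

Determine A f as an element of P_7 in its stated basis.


the result is g(x) = -(9/4)x^4 - 9x^3 - 27x^2 - (91/2)x - 67/2

order-1 term: -9x^3 - (27/2)x^2 - 9x - 11/4
order-2 term: -(27/2)x^2 - 27x - 63/4
order-3 term: -9x - 27/2
order-4 term: -9/4
the series for exp(Δ) f terminates at order 4
exp(Δ) f = -(9/4)x^4 - 9x^3 - 27x^2 - (91/2)x - 67/2


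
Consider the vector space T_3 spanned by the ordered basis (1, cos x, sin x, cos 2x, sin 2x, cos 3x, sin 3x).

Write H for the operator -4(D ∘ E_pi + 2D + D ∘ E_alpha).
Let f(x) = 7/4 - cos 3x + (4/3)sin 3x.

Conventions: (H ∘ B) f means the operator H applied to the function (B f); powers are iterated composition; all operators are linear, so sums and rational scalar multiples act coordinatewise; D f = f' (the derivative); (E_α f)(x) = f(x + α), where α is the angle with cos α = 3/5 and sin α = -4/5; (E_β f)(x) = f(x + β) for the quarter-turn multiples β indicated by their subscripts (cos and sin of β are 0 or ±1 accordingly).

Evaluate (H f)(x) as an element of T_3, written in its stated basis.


E_pi f = 7/4 + cos 3x - (4/3)sin 3x
D E_pi f = -4cos 3x - 3sin 3x
D f = 4cos 3x + 3sin 3x
(2D) f = 8cos 3x + 6sin 3x
E_alpha f = 7/4 + (7/15)cos 3x - (8/5)sin 3x
D E_alpha f = -(24/5)cos 3x - (7/5)sin 3x
(D ∘ E_pi + 2D + D ∘ E_alpha) f = -(4/5)cos 3x + (8/5)sin 3x
(-4(D ∘ E_pi + 2D + D ∘ E_alpha)) f = (16/5)cos 3x - (32/5)sin 3x

the image equals g(x) = (16/5)cos 3x - (32/5)sin 3x


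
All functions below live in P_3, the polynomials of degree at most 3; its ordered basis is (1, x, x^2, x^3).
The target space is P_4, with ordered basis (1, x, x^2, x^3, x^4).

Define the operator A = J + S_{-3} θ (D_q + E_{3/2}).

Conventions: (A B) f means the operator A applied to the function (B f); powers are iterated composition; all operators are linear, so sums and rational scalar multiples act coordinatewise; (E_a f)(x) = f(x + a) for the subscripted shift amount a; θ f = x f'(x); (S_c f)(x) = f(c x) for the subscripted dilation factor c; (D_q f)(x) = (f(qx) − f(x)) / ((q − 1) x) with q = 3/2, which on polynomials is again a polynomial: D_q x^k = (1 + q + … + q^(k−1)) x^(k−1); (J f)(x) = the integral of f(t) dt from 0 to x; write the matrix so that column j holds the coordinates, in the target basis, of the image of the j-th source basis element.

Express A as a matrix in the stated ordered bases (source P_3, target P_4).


image of 1: x
image of x: (1/2)x^2 - 3x
image of x^2: (1/3)x^3 + 18x^2 - (33/2)x
image of x^3: (1/4)x^4 - 81x^3 + (333/2)x^2 - (81/4)x
each image's coordinates form column j of the matrix

the matrix is [[0, 0, 0, 0]; [1, -3, -33/2, -81/4]; [0, 1/2, 18, 333/2]; [0, 0, 1/3, -81]; [0, 0, 0, 1/4]] (rows listed top to bottom)


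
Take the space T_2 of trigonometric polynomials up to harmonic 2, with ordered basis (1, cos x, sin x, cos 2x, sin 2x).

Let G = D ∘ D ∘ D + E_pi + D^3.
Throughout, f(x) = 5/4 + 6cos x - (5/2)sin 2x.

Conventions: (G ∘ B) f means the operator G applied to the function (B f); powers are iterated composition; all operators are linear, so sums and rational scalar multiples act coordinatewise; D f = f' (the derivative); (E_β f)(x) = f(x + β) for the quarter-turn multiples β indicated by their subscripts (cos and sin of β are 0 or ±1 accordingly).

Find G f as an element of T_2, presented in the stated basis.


the result is g(x) = 5/4 - 6cos x + 12sin x + 40cos 2x - (5/2)sin 2x

D f = -6sin x - 5cos 2x
D D f = -6cos x + 10sin 2x
D D D f = 6sin x + 20cos 2x
E_pi f = 5/4 - 6cos x - (5/2)sin 2x
D f = -6sin x - 5cos 2x
D D f = -6cos x + 10sin 2x
D D D f = 6sin x + 20cos 2x
(D ∘ D ∘ D + E_pi + D^3) f = 5/4 - 6cos x + 12sin x + 40cos 2x - (5/2)sin 2x


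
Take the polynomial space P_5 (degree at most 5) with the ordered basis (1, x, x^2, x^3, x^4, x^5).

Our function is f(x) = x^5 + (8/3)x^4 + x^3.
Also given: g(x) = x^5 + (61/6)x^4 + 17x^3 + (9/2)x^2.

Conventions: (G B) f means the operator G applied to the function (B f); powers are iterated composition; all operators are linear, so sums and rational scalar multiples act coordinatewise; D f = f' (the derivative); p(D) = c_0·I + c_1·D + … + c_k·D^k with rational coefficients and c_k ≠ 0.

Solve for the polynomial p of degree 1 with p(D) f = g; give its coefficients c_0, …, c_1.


D^0 f = x^5 + (8/3)x^4 + x^3
D^1 f = 5x^4 + (32/3)x^3 + 3x^2
matching coefficients of g against c_0 f + c_1 Df + … from the top degree down determines the c_i
solution: c_0 = 1, c_1 = 3/2

p(D) = I + (3/2)·D, i.e. c_0 = 1, c_1 = 3/2


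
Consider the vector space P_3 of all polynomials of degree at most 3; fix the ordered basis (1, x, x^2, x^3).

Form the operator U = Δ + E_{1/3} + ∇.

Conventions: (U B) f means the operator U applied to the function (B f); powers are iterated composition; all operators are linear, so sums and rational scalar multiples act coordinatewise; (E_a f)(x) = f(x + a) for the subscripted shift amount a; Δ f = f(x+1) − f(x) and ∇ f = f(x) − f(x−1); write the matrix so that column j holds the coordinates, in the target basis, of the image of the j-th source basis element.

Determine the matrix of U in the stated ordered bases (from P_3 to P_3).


the matrix is [[1, 7/3, 1/9, 55/27]; [0, 1, 14/3, 1/3]; [0, 0, 1, 7]; [0, 0, 0, 1]] (rows listed top to bottom)

image of 1: 1
image of x: x + 7/3
image of x^2: x^2 + (14/3)x + 1/9
image of x^3: x^3 + 7x^2 + (1/3)x + 55/27
each image's coordinates form column j of the matrix


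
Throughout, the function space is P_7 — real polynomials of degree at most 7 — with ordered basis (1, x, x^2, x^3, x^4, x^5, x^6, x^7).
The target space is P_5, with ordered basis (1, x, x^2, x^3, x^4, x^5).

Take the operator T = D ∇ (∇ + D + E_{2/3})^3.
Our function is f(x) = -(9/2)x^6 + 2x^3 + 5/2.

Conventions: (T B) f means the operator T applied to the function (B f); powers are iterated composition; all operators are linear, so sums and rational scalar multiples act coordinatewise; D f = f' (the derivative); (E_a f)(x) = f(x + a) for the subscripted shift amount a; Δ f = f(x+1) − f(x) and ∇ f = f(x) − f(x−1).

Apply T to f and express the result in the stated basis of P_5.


∇ f = -27x^5 + (135/2)x^4 - 90x^3 + (147/2)x^2 - 33x + 13/2
D f = -27x^5 + 6x^2
E_{2/3} f = -(9/2)x^6 - 18x^5 - 30x^4 - (74/3)x^3 - (28/3)x^2 - (8/9)x + 437/162
(∇ + D + E_{2/3}) f = -(9/2)x^6 - 72x^5 + (75/2)x^4 - (344/3)x^3 + (421/6)x^2 - (305/9)x + 745/81
∇ (∇ + D + E_{2/3}) f = -27x^5 - (585/2)x^4 + 780x^3 - (2443/2)x^2 + (2902/3)x - 5827/18
D (∇ + D + E_{2/3}) f = -27x^5 - 360x^4 + 150x^3 - 344x^2 + (421/3)x - 305/9
E_{2/3} (∇ + D + E_{2/3}) f = -(9/2)x^6 - 90x^5 - (465/2)x^4 - (1084/3)x^3 - (1715/6)x^2 - (1111/9)x - 1511/81
(∇ + D + E_{2/3}) (∇ + D + E_{2/3}) f = -(9/2)x^6 - 144x^5 - 885x^4 + (1706/3)x^3 - (5554/3)x^2 + (8858/9)x - 60955/162
∇ (∇ + D + E_{2/3}) (∇ + D + E_{2/3}) f = -27x^5 - (1305/2)x^4 - 2190x^3 + (11287/2)x^2 - (24767/3)x + 74695/18
D (∇ + D + E_{2/3}) (∇ + D + E_{2/3}) f = -27x^5 - 720x^4 - 3540x^3 + 1706x^2 - (11108/3)x + 8858/9
E_{2/3} (∇ + D + E_{2/3}) (∇ + D + E_{2/3}) f = -(9/2)x^6 - 162x^5 - 1395x^4 - 2458x^3 - 3514x^2 - (5762/3)x - 10235/18
(∇ + D + E_{2/3}) (∇ + D + E_{2/3}) (∇ + D + E_{2/3}) f = -(9/2)x^6 - 216x^5 - (5535/2)x^4 - 8188x^3 + (7671/2)x^2 - 13879x + 13696/3
∇ (∇ + D + E_{2/3})^3 f = -27x^5 - (2025/2)x^4 - 9000x^3 - (20103/2)x^2 + 22218x - 46693/2
D ∇ (∇ + D + E_{2/3})^3 f = -135x^4 - 4050x^3 - 27000x^2 - 20103x + 22218

g(x) = -135x^4 - 4050x^3 - 27000x^2 - 20103x + 22218


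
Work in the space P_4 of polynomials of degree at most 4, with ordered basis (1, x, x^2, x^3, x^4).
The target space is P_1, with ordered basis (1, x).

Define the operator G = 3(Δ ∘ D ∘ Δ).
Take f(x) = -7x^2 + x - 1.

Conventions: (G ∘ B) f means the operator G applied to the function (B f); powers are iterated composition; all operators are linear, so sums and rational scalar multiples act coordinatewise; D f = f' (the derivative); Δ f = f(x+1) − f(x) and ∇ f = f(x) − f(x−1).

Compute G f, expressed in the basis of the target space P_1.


Δ f = -14x - 6
D Δ f = -14
Δ D Δ f = 0
(3(Δ ∘ D ∘ Δ)) f = 0

g(x) = 0


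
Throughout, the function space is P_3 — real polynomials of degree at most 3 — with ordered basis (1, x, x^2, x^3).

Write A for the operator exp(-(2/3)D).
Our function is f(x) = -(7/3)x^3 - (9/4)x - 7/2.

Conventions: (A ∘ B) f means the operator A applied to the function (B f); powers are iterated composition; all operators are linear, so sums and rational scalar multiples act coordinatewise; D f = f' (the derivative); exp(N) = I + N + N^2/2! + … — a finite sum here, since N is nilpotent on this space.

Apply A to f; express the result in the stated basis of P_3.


the result is g(x) = -(7/3)x^3 + (14/3)x^2 - (193/36)x - 106/81

order-1 term: (14/3)x^2 + 3/2
order-2 term: -(28/9)x
order-3 term: 56/81
the series for exp(-(2/3)D) f terminates at order 3
exp(-(2/3)D) f = -(7/3)x^3 + (14/3)x^2 - (193/36)x - 106/81


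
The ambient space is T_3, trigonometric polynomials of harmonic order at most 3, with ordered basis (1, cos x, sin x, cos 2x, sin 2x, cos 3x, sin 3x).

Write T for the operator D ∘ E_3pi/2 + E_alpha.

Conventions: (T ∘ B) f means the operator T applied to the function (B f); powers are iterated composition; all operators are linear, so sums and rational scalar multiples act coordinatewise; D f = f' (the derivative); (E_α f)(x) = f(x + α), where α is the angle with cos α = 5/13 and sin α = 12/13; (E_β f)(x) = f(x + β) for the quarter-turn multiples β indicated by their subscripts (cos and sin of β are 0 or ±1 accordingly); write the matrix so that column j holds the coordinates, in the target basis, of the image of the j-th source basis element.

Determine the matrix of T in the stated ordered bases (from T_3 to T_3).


the matrix is [[1, 0, 0, 0, 0, 0, 0]; [0, 18/13, 12/13, 0, 0, 0, 0]; [0, -12/13, 18/13, 0, 0, 0, 0]; [0, 0, 0, -119/169, -218/169, 0, 0]; [0, 0, 0, 218/169, -119/169, 0, 0]; [0, 0, 0, 0, 0, -8626/2197, -828/2197]; [0, 0, 0, 0, 0, 828/2197, -8626/2197]] (rows listed top to bottom)

image of 1: 1
image of cos x: (18/13)cos x - (12/13)sin x
image of sin x: (12/13)cos x + (18/13)sin x
image of cos 2x: -(119/169)cos 2x + (218/169)sin 2x
image of sin 2x: -(218/169)cos 2x - (119/169)sin 2x
image of cos 3x: -(8626/2197)cos 3x + (828/2197)sin 3x
image of sin 3x: -(828/2197)cos 3x - (8626/2197)sin 3x
each image's coordinates form column j of the matrix


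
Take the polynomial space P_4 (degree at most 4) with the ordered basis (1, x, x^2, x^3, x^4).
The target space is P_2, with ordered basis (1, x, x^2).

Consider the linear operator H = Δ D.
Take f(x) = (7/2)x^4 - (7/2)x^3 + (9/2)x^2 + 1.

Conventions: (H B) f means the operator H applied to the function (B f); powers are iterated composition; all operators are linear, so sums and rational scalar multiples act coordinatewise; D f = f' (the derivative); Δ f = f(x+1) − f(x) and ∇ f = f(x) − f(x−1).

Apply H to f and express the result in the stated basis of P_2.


D f = 14x^3 - (21/2)x^2 + 9x
Δ D f = 42x^2 + 21x + 25/2

g(x) = 42x^2 + 21x + 25/2


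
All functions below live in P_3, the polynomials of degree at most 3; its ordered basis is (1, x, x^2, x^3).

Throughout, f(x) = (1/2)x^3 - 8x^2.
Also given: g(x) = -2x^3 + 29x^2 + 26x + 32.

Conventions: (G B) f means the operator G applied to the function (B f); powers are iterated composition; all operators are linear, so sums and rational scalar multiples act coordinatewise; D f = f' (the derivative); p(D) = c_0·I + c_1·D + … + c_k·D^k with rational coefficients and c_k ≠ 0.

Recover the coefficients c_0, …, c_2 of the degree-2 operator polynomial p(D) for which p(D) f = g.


D^0 f = (1/2)x^3 - 8x^2
D^1 f = (3/2)x^2 - 16x
D^2 f = 3x - 16
matching coefficients of g against c_0 f + c_1 Df + … from the top degree down determines the c_i
solution: c_0 = -4, c_1 = -2, c_2 = -2

p(D) = -4·I − 2·D − 2·D^2, i.e. c_0 = -4, c_1 = -2, c_2 = -2


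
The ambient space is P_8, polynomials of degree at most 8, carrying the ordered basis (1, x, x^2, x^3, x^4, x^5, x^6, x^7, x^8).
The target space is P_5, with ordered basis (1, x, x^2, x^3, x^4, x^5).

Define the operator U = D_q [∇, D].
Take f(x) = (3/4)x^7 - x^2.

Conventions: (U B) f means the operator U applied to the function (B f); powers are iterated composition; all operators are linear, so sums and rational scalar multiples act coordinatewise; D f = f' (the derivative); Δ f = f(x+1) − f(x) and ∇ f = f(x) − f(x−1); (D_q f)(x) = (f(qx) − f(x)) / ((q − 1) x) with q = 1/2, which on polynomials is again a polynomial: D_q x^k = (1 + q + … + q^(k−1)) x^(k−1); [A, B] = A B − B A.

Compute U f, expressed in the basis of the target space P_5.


D f = (21/4)x^6 - 2x
∇ D f = (63/2)x^5 - (315/4)x^4 + 105x^3 - (315/4)x^2 + (63/2)x - 29/4
∇ f = (21/4)x^6 - (63/4)x^5 + (105/4)x^4 - (105/4)x^3 + (63/4)x^2 - (29/4)x + 7/4
D ∇ f = (63/2)x^5 - (315/4)x^4 + 105x^3 - (315/4)x^2 + (63/2)x - 29/4
[∇, D] f = 0
D_q [∇, D] f = 0

g(x) = 0


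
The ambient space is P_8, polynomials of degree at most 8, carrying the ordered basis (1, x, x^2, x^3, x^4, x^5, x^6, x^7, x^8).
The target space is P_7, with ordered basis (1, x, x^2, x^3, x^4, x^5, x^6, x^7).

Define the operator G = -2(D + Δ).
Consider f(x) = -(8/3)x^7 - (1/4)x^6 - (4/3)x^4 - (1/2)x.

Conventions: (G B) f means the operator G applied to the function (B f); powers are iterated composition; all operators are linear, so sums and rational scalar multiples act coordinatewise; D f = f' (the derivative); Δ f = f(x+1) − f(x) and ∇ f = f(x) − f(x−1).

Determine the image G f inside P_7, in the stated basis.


the image equals g(x) = (224/3)x^6 + 118x^5 + (1165/6)x^4 + 218x^3 + (271/2)x^2 + 51x + 21/2

D f = -(56/3)x^6 - (3/2)x^5 - (16/3)x^3 - 1/2
Δ f = -(56/3)x^6 - (115/2)x^5 - (1165/12)x^4 - (311/3)x^3 - (271/4)x^2 - (51/2)x - 19/4
(D + Δ) f = -(112/3)x^6 - 59x^5 - (1165/12)x^4 - 109x^3 - (271/4)x^2 - (51/2)x - 21/4
(-2(D + Δ)) f = (224/3)x^6 + 118x^5 + (1165/6)x^4 + 218x^3 + (271/2)x^2 + 51x + 21/2
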